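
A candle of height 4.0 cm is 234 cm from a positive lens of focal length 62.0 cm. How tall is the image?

1.44 cm

1/d_i = 1/f − 1/d_o = 1/(62.00) − 1/(234) = 0.01186, so d_i = 84.35 cm.
m = −d_i/d_o = -0.3605.
|h_i| = |m|·h_o = 0.3605 × 4.0 = 1.44 cm. The image is real, inverted and reduced, on the far side of the lens.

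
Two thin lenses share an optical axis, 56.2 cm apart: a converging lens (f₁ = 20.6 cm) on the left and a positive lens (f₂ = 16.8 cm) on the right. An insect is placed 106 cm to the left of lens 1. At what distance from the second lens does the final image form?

Lens 1: 1/d_i1 = 1/f₁ − 1/d_o1 = 1/(20.6) − 1/(106) = 0.03911, so d_i1 = 25.57 cm.
The intermediate image is 25.57 cm to the right of lens 1, which is 56.2 − (25.57) = 30.63 cm to the left of lens 2, so d_o2 = +30.63 cm.
Lens 2: 1/d_i2 = 1/f₂ − 1/d_o2 = 1/(16.8) − 1/(30.63) = 0.02688, so d_i2 = 37.2 cm.
The final image is real, 37.2 cm to the right of lens 2 (overall magnification ≈ 0.29).

37.2 cm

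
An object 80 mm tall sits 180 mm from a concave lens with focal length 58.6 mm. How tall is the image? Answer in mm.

19.6 mm

For a concave lens, f = -58.6 mm.
1/d_i = 1/f − 1/d_o = 1/(-58.60) − 1/(180) = -0.02262, so d_i = -44.21 mm.
m = −d_i/d_o = +0.2456.
|h_i| = |m|·h_o = 0.2456 × 80 = 19.6 mm. The image is virtual, upright and reduced, on the same side as the object.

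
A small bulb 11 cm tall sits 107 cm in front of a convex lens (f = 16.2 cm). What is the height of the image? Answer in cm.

1.96 cm

1/d_i = 1/f − 1/d_o = 1/(16.20) − 1/(107) = 0.05238, so d_i = 19.09 cm.
m = −d_i/d_o = -0.1784.
|h_i| = |m|·h_o = 0.1784 × 11 = 1.96 cm. The image is real, inverted and reduced, on the far side of the lens.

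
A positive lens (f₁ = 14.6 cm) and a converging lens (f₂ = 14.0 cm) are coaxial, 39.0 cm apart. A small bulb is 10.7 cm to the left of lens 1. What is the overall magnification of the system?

m = -0.806

Lens 1: 1/d_i1 = 1/(14.6) − 1/(10.7) = -0.02496, so d_i1 = -40.06 cm; m₁ = −d_i1/d_o1 = +3.744.
d_o2 = 39.0 − (-40.06) = 79.06 cm.
Lens 2: 1/d_i2 = 1/(14.0) − 1/(79.06) = 0.05878, so d_i2 = 17.01 cm; m₂ = −d_i2/d_o2 = -0.2152.
m = m₁·m₂ = (+3.744)(-0.2152) = -0.806.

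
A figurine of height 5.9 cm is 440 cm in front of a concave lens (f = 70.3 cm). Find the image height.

0.813 cm

For a concave lens, f = -70.3 cm.
1/d_i = 1/f − 1/d_o = 1/(-70.30) − 1/(440) = -0.01650, so d_i = -60.62 cm.
m = −d_i/d_o = +0.1378.
|h_i| = |m|·h_o = 0.1378 × 5.9 = 0.813 cm. The image is virtual, upright and reduced, on the same side as the object.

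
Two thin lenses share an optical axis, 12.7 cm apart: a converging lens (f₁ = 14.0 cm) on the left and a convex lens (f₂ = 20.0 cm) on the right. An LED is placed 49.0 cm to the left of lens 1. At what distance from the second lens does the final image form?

5.13 cm

Lens 1: 1/d_i1 = 1/f₁ − 1/d_o1 = 1/(14.0) − 1/(49.0) = 0.05102, so d_i1 = 19.60 cm.
The intermediate image is 19.60 cm to the right of lens 1, which lies 6.900 cm to the right of lens 2 — a virtual object — so d_o2 = −6.900 cm.
Lens 2: 1/d_i2 = 1/f₂ − 1/d_o2 = 1/(20.0) − 1/(-6.900) = 0.1949, so d_i2 = 5.13 cm.
The final image is real, 5.13 cm to the right of lens 2 (overall magnification ≈ -0.30).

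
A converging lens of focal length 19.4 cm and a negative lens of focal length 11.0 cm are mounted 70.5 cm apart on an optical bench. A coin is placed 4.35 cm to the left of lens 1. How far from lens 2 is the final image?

Lens 1: 1/d_i1 = 1/f₁ − 1/d_o1 = 1/(19.4) − 1/(4.35) = -0.1783, so d_i1 = -5.607 cm.
The intermediate image is 5.607 cm to the left of lens 1 (virtual), which is 70.5 − (-5.607) = 76.11 cm to the left of lens 2, so d_o2 = +76.11 cm.
Lens 2 is diverging, so f₂ = −11.0 cm.
Lens 2: 1/d_i2 = 1/f₂ − 1/d_o2 = 1/(-11.0) − 1/(76.11) = -0.1040, so d_i2 = -9.61 cm.
The final image is virtual, 9.61 cm to the left of lens 2 (overall magnification ≈ 0.16).

9.61 cm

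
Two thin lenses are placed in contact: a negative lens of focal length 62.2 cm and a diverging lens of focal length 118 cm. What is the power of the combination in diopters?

P₁ = 1/f₁ = 1/(-0.622 m) = -1.608 D; P₂ = 1/f₂ = 1/(-1.18 m) = -0.8475 D.
For thin lenses in contact, P = P₁ + P₂ = (-1.608) + (-0.8475) = -2.46 D.

P = -2.46 D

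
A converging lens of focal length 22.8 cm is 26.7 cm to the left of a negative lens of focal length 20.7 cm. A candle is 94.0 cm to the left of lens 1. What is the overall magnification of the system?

m = -0.383

Lens 1: 1/d_i1 = 1/(22.8) − 1/(94.0) = 0.03322, so d_i1 = 30.10 cm; m₁ = −d_i1/d_o1 = -0.3202.
d_o2 = 26.7 − (30.10) = -3.400 cm (virtual object).
f₂ = −20.7 cm (diverging).
Lens 2: 1/d_i2 = 1/(-20.7) − 1/(-3.400) = 0.2458, so d_i2 = 4.068 cm; m₂ = −d_i2/d_o2 = +1.197.
m = m₁·m₂ = (-0.3202)(+1.197) = -0.383.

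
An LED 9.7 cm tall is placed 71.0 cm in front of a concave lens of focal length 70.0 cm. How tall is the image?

4.82 cm

For a concave lens, f = -70.0 cm.
1/d_i = 1/f − 1/d_o = 1/(-70.00) − 1/(71.0) = -0.02837, so d_i = -35.25 cm.
m = −d_i/d_o = +0.4965.
|h_i| = |m|·h_o = 0.4965 × 9.7 = 4.82 cm. The image is virtual, upright and reduced, on the same side as the object.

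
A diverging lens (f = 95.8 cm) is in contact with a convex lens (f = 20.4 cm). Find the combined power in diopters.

P₁ = 1/f₁ = 1/(-0.958 m) = -1.044 D; P₂ = 1/f₂ = 1/(0.204 m) = +4.902 D.
For thin lenses in contact, P = P₁ + P₂ = (-1.044) + (+4.902) = +3.86 D.

P = +3.86 D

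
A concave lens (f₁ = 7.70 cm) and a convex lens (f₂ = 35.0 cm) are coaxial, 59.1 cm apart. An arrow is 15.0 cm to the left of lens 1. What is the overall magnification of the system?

f₁ = −7.70 cm (diverging).
Lens 1: 1/d_i1 = 1/(-7.70) − 1/(15.0) = -0.1965, so d_i1 = -5.088 cm; m₁ = −d_i1/d_o1 = +0.3392.
d_o2 = 59.1 − (-5.088) = 64.19 cm.
Lens 2: 1/d_i2 = 1/(35.0) − 1/(64.19) = 0.01299, so d_i2 = 76.97 cm; m₂ = −d_i2/d_o2 = -1.199.
m = m₁·m₂ = (+0.3392)(-1.199) = -0.407.

m = -0.407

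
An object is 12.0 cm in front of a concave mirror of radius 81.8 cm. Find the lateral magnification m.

f = R/2 = 81.8/2 = 40.90 cm.
1/d_i = 1/f − 1/d_o = 1/(40.90) − 1/(12.0) = -0.05888, so d_i = -16.98 cm.
m = −d_i/d_o = −(-16.98)/(12.0) = +1.42.
The image is virtual, upright and enlarged, behind the mirror.

m = +1.42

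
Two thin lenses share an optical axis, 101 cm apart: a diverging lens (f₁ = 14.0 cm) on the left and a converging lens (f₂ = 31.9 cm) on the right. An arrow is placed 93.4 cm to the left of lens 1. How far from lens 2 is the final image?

44.4 cm

Lens 1 is diverging, so f₁ = −14.0 cm.
Lens 1: 1/d_i1 = 1/f₁ − 1/d_o1 = 1/(-14.0) − 1/(93.4) = -0.08214, so d_i1 = -12.18 cm.
The intermediate image is 12.18 cm to the left of lens 1 (virtual), which is 101 − (-12.18) = 113.2 cm to the left of lens 2, so d_o2 = +113.2 cm.
Lens 2: 1/d_i2 = 1/f₂ − 1/d_o2 = 1/(31.9) − 1/(113.2) = 0.02251, so d_i2 = 44.4 cm.
The final image is real, 44.4 cm to the right of lens 2 (overall magnification ≈ -0.051).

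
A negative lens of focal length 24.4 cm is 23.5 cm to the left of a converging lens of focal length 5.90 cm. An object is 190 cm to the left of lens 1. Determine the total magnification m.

m = -0.0171

f₁ = −24.4 cm (diverging).
Lens 1: 1/d_i1 = 1/(-24.4) − 1/(190) = -0.04625, so d_i1 = -21.62 cm; m₁ = −d_i1/d_o1 = +0.1138.
d_o2 = 23.5 − (-21.62) = 45.12 cm.
Lens 2: 1/d_i2 = 1/(5.90) − 1/(45.12) = 0.1473, so d_i2 = 6.788 cm; m₂ = −d_i2/d_o2 = -0.1504.
m = m₁·m₂ = (+0.1138)(-0.1504) = -0.0171.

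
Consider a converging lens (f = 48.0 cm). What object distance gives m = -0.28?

m = −d_i/d_o ⇒ d_i = −m·d_o.
1/f = 1/d_o + 1/d_i = 1/d_o − 1/(m·d_o) = (1 − 1/m)/d_o, so d_o = f(1 − 1/m) = (48.00)(1 − 1/(-0.28)) = 219 cm.

219 cm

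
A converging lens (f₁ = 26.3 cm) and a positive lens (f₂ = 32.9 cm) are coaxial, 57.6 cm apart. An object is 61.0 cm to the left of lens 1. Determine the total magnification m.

Lens 1: 1/d_i1 = 1/(26.3) − 1/(61.0) = 0.02163, so d_i1 = 46.23 cm; m₁ = −d_i1/d_o1 = -0.7579.
d_o2 = 57.6 − (46.23) = 11.37 cm.
Lens 2: 1/d_i2 = 1/(32.9) − 1/(11.37) = -0.05756, so d_i2 = -17.37 cm; m₂ = −d_i2/d_o2 = +1.528.
m = m₁·m₂ = (-0.7579)(+1.528) = -1.16.

m = -1.16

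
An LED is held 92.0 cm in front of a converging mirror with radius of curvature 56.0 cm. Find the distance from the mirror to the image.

40.2 cm

f = R/2 = 56.0/2 = 28.00 cm.
Mirror equation: 1/s_i = 1/f − 1/s_o = 1/(28.00) − 1/(92.0) = 0.03571 − 0.01087 = 0.02484, so s_i = 40.2 cm.
The image is real, inverted and reduced, in front of the mirror.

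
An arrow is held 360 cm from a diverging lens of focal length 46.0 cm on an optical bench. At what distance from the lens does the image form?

40.8 cm

For a diverging lens, f = -46.0 cm.
Thin-lens equation: 1/d_i = 1/f − 1/d_o = 1/(-46.00) − 1/(360) = -0.02174 − 0.002778 = -0.02452, so d_i = -40.8 cm.
The image is virtual, upright and reduced, on the same side as the object.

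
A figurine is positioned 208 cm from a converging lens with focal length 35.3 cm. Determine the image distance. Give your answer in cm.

Thin-lens equation: 1/v = 1/f − 1/u = 1/(35.30) − 1/(208) = 0.02833 − 0.004808 = 0.02352, so v = 42.5 cm.
The image is real, inverted and reduced, on the far side of the lens.

42.5 cm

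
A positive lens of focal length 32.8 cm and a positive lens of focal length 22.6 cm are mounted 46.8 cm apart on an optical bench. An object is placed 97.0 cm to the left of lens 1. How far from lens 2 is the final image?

2.46 cm

Lens 1: 1/d_i1 = 1/f₁ − 1/d_o1 = 1/(32.8) − 1/(97.0) = 0.02018, so d_i1 = 49.56 cm.
The intermediate image is 49.56 cm to the right of lens 1, which lies 2.760 cm to the right of lens 2 — a virtual object — so d_o2 = −2.760 cm.
Lens 2: 1/d_i2 = 1/f₂ − 1/d_o2 = 1/(22.6) − 1/(-2.760) = 0.4066, so d_i2 = 2.46 cm.
The final image is real, 2.46 cm to the right of lens 2 (overall magnification ≈ -0.46).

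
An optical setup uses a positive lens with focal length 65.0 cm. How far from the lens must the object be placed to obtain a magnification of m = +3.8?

47.9 cm

m = −d_i/d_o ⇒ d_i = −m·d_o.
1/f = 1/d_o + 1/d_i = 1/d_o − 1/(m·d_o) = (1 − 1/m)/d_o, so d_o = f(1 − 1/m) = (65.00)(1 − 1/(+3.8)) = 47.9 cm.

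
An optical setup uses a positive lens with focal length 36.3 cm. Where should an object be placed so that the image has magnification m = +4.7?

28.6 cm

m = −d_i/d_o ⇒ d_i = −m·d_o.
1/f = 1/d_o + 1/d_i = 1/d_o − 1/(m·d_o) = (1 − 1/m)/d_o, so d_o = f(1 − 1/m) = (36.30)(1 − 1/(+4.7)) = 28.6 cm.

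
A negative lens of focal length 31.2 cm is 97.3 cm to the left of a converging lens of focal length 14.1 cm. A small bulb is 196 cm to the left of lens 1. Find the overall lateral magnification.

m = -0.0176

f₁ = −31.2 cm (diverging).
Lens 1: 1/d_i1 = 1/(-31.2) − 1/(196) = -0.03715, so d_i1 = -26.92 cm; m₁ = −d_i1/d_o1 = +0.1373.
d_o2 = 97.3 − (-26.92) = 124.2 cm.
Lens 2: 1/d_i2 = 1/(14.1) − 1/(124.2) = 0.06287, so d_i2 = 15.91 cm; m₂ = −d_i2/d_o2 = -0.1281.
m = m₁·m₂ = (+0.1373)(-0.1281) = -0.0176.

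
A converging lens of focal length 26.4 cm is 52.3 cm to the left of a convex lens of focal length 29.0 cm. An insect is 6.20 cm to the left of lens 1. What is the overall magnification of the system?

Lens 1: 1/d_i1 = 1/(26.4) − 1/(6.20) = -0.1234, so d_i1 = -8.103 cm; m₁ = −d_i1/d_o1 = +1.307.
d_o2 = 52.3 − (-8.103) = 60.40 cm.
Lens 2: 1/d_i2 = 1/(29.0) − 1/(60.40) = 0.01793, so d_i2 = 55.78 cm; m₂ = −d_i2/d_o2 = -0.9236.
m = m₁·m₂ = (+1.307)(-0.9236) = -1.21.

m = -1.21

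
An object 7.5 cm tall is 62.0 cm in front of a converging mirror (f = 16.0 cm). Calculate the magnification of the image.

1/d_i = 1/f − 1/d_o = 1/(16.00) − 1/(62.0) = 0.04637, so d_i = 21.57 cm.
m = −d_i/d_o = −(21.57)/(62.0) = -0.348.
The image is real, inverted and reduced, in front of the mirror.

m = -0.348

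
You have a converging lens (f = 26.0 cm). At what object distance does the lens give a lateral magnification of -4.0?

32.5 cm

m = −d_i/d_o ⇒ d_i = −m·d_o.
1/f = 1/d_o + 1/d_i = 1/d_o − 1/(m·d_o) = (1 − 1/m)/d_o, so d_o = f(1 − 1/m) = (26.00)(1 − 1/(-4.0)) = 32.5 cm.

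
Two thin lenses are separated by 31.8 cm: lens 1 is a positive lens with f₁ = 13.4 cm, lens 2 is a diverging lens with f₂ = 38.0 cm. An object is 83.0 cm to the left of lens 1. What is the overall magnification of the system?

Lens 1: 1/d_i1 = 1/(13.4) − 1/(83.0) = 0.06258, so d_i1 = 15.98 cm; m₁ = −d_i1/d_o1 = -0.1925.
d_o2 = 31.8 − (15.98) = 15.82 cm.
f₂ = −38.0 cm (diverging).
Lens 2: 1/d_i2 = 1/(-38.0) − 1/(15.82) = -0.08953, so d_i2 = -11.17 cm; m₂ = −d_i2/d_o2 = +0.7061.
m = m₁·m₂ = (-0.1925)(+0.7061) = -0.136.

m = -0.136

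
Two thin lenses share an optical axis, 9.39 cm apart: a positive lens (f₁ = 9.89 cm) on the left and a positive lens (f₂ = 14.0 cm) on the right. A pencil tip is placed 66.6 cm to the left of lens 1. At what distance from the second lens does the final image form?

1.92 cm

Lens 1: 1/d_i1 = 1/f₁ − 1/d_o1 = 1/(9.89) − 1/(66.6) = 0.08610, so d_i1 = 11.61 cm.
The intermediate image is 11.61 cm to the right of lens 1, which lies 2.220 cm to the right of lens 2 — a virtual object — so d_o2 = −2.220 cm.
Lens 2: 1/d_i2 = 1/f₂ − 1/d_o2 = 1/(14.0) − 1/(-2.220) = 0.5219, so d_i2 = 1.92 cm.
The final image is real, 1.92 cm to the right of lens 2 (overall magnification ≈ -0.15).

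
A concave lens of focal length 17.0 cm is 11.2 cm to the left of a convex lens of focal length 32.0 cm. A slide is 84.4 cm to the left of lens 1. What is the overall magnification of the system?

m = +0.807

f₁ = −17.0 cm (diverging).
Lens 1: 1/d_i1 = 1/(-17.0) − 1/(84.4) = -0.07067, so d_i1 = -14.15 cm; m₁ = −d_i1/d_o1 = +0.1677.
d_o2 = 11.2 − (-14.15) = 25.35 cm.
Lens 2: 1/d_i2 = 1/(32.0) − 1/(25.35) = -0.008198, so d_i2 = -122.0 cm; m₂ = −d_i2/d_o2 = +4.812.
m = m₁·m₂ = (+0.1677)(+4.812) = +0.807.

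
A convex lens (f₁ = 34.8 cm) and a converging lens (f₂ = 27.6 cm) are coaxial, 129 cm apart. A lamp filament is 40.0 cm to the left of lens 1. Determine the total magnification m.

m = -1.11

Lens 1: 1/d_i1 = 1/(34.8) − 1/(40.0) = 0.003736, so d_i1 = 267.7 cm; m₁ = −d_i1/d_o1 = -6.692.
d_o2 = 129 − (267.7) = -138.7 cm (virtual object).
Lens 2: 1/d_i2 = 1/(27.6) − 1/(-138.7) = 0.04344, so d_i2 = 23.02 cm; m₂ = −d_i2/d_o2 = +0.1660.
m = m₁·m₂ = (-6.692)(+0.1660) = -1.11.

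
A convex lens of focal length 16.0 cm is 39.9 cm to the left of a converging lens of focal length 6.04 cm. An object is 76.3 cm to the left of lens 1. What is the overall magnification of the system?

Lens 1: 1/d_i1 = 1/(16.0) − 1/(76.3) = 0.04939, so d_i1 = 20.25 cm; m₁ = −d_i1/d_o1 = -0.2654.
d_o2 = 39.9 − (20.25) = 19.65 cm.
Lens 2: 1/d_i2 = 1/(6.04) − 1/(19.65) = 0.1147, so d_i2 = 8.720 cm; m₂ = −d_i2/d_o2 = -0.4438.
m = m₁·m₂ = (-0.2654)(-0.4438) = +0.118.

m = +0.118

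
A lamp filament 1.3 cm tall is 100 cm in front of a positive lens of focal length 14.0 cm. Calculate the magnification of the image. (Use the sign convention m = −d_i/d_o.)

1/d_i = 1/f − 1/d_o = 1/(14.00) − 1/(100) = 0.06143, so d_i = 16.28 cm.
m = −d_i/d_o = −(16.28)/(100) = -0.163.
The image is real, inverted and reduced, on the far side of the lens.

m = -0.163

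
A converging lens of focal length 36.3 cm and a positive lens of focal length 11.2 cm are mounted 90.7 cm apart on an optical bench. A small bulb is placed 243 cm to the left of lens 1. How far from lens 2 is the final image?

Lens 1: 1/d_i1 = 1/f₁ − 1/d_o1 = 1/(36.3) − 1/(243) = 0.02343, so d_i1 = 42.67 cm.
The intermediate image is 42.67 cm to the right of lens 1, which is 90.7 − (42.67) = 48.03 cm to the left of lens 2, so d_o2 = +48.03 cm.
Lens 2: 1/d_i2 = 1/f₂ − 1/d_o2 = 1/(11.2) − 1/(48.03) = 0.06847, so d_i2 = 14.6 cm.
The final image is real, 14.6 cm to the right of lens 2 (overall magnification ≈ 0.053).

14.6 cm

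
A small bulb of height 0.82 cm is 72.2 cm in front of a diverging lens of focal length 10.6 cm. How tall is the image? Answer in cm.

0.105 cm

For a diverging lens, f = -10.6 cm.
1/d_i = 1/f − 1/d_o = 1/(-10.60) − 1/(72.2) = -0.1082, so d_i = -9.243 cm.
m = −d_i/d_o = +0.1280.
|h_i| = |m|·h_o = 0.1280 × 0.82 = 0.105 cm. The image is virtual, upright and reduced, on the same side as the object.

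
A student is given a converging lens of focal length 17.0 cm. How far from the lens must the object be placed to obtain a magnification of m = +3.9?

m = −d_i/d_o ⇒ d_i = −m·d_o.
1/f = 1/d_o + 1/d_i = 1/d_o − 1/(m·d_o) = (1 − 1/m)/d_o, so d_o = f(1 − 1/m) = (17.00)(1 − 1/(+3.9)) = 12.6 cm.

12.6 cm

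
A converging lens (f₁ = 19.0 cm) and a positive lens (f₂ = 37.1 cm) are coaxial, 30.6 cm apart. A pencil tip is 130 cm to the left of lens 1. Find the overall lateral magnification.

Lens 1: 1/d_i1 = 1/(19.0) − 1/(130) = 0.04494, so d_i1 = 22.25 cm; m₁ = −d_i1/d_o1 = -0.1712.
d_o2 = 30.6 − (22.25) = 8.350 cm.
Lens 2: 1/d_i2 = 1/(37.1) − 1/(8.350) = -0.09281, so d_i2 = -10.78 cm; m₂ = −d_i2/d_o2 = +1.290.
m = m₁·m₂ = (-0.1712)(+1.290) = -0.221.

m = -0.221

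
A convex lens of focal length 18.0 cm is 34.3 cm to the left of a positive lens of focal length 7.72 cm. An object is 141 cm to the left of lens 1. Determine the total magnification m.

m = +0.190

Lens 1: 1/d_i1 = 1/(18.0) − 1/(141) = 0.04846, so d_i1 = 20.63 cm; m₁ = −d_i1/d_o1 = -0.1463.
d_o2 = 34.3 − (20.63) = 13.67 cm.
Lens 2: 1/d_i2 = 1/(7.72) − 1/(13.67) = 0.05638, so d_i2 = 17.74 cm; m₂ = −d_i2/d_o2 = -1.297.
m = m₁·m₂ = (-0.1463)(-1.297) = +0.190.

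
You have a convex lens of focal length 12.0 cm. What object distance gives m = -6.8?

13.8 cm

m = −d_i/d_o ⇒ d_i = −m·d_o.
1/f = 1/d_o + 1/d_i = 1/d_o − 1/(m·d_o) = (1 − 1/m)/d_o, so d_o = f(1 − 1/m) = (12.00)(1 − 1/(-6.8)) = 13.8 cm.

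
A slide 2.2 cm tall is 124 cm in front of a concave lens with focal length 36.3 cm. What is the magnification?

For a concave lens, f = -36.3 cm.
1/d_i = 1/f − 1/d_o = 1/(-36.30) − 1/(124) = -0.03561, so d_i = -28.08 cm.
m = −d_i/d_o = −(-28.08)/(124) = +0.226.
The image is virtual, upright and reduced, on the same side as the object.

m = +0.226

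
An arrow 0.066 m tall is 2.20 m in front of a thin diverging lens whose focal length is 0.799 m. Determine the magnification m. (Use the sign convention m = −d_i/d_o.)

For a diverging lens, f = -0.799 m.
1/d_i = 1/f − 1/d_o = 1/(-0.7990) − 1/(2.20) = -1.706, so d_i = -0.5861 m.
m = −d_i/d_o = −(-0.5861)/(2.20) = +0.266.
The image is virtual, upright and reduced, on the same side as the object.

m = +0.266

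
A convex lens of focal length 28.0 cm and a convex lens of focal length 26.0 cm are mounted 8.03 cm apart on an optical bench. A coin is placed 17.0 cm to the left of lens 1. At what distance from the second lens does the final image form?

52.7 cm

Lens 1: 1/d_i1 = 1/f₁ − 1/d_o1 = 1/(28.0) − 1/(17.0) = -0.02311, so d_i1 = -43.27 cm.
The intermediate image is 43.27 cm to the left of lens 1 (virtual), which is 8.03 − (-43.27) = 51.30 cm to the left of lens 2, so d_o2 = +51.30 cm.
Lens 2: 1/d_i2 = 1/f₂ − 1/d_o2 = 1/(26.0) − 1/(51.30) = 0.01897, so d_i2 = 52.7 cm.
The final image is real, 52.7 cm to the right of lens 2 (overall magnification ≈ -2.6).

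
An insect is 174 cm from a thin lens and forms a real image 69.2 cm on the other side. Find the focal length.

Real image ⇒ d_i = +69.2 cm.
1/f = 1/d_o + 1/d_i = 1/(174) + 1/(69.2) = 0.02020, so f = 49.5 cm.
Since f is positive, the thin lens is converging.

f = 49.5 cm (converging)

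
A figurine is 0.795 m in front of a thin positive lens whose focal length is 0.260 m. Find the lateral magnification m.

m = -0.486

1/d_i = 1/f − 1/d_o = 1/(0.2600) − 1/(0.795) = 2.588, so d_i = 0.3864 m.
m = −d_i/d_o = −(0.3864)/(0.795) = -0.486.
The image is real, inverted and reduced, on the far side of the lens.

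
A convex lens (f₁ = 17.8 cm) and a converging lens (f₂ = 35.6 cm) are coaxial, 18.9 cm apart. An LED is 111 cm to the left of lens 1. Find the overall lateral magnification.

m = -0.179

Lens 1: 1/d_i1 = 1/(17.8) − 1/(111) = 0.04717, so d_i1 = 21.20 cm; m₁ = −d_i1/d_o1 = -0.1910.
d_o2 = 18.9 − (21.20) = -2.300 cm (virtual object).
Lens 2: 1/d_i2 = 1/(35.6) − 1/(-2.300) = 0.4629, so d_i2 = 2.160 cm; m₂ = −d_i2/d_o2 = +0.9393.
m = m₁·m₂ = (-0.1910)(+0.9393) = -0.179.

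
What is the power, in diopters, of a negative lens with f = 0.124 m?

P = -8.06 D

For a negative lens, f = −0.124 m.
P = 1/f = 1/(-0.124 m) = -8.06 D.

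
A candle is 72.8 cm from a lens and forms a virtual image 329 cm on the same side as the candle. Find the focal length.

f = 93.5 cm (converging)

Virtual image ⇒ d_i = −329 cm.
1/f = 1/d_o + 1/d_i = 1/(72.8) + 1/(-329) = 0.01070, so f = 93.5 cm.
Since f is positive, the lens is converging.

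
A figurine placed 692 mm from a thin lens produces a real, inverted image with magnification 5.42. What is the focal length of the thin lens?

m = −d_i/d_o ⇒ d_i = −m·d_o = −(-5.42)·(692) = 3751 mm.
1/f = 1/d_o + 1/d_i = 1/(692) + 1/(3751) = 0.001712, so f = 584 mm.
Since f is positive, the thin lens is converging.

f = 584 mm (converging)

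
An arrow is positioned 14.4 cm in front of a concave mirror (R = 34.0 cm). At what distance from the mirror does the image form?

94.2 cm

f = R/2 = 34.0/2 = 17.00 cm.
Mirror equation: 1/v = 1/f − 1/u = 1/(17.00) − 1/(14.4) = 0.05882 − 0.06944 = -0.01062, so v = -94.2 cm.
The image is virtual, upright and enlarged, behind the mirror.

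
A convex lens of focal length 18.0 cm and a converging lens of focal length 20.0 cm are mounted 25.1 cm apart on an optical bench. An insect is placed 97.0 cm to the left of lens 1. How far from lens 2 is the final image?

Lens 1: 1/d_i1 = 1/f₁ − 1/d_o1 = 1/(18.0) − 1/(97.0) = 0.04525, so d_i1 = 22.10 cm.
The intermediate image is 22.10 cm to the right of lens 1, which is 25.1 − (22.10) = 3.000 cm to the left of lens 2, so d_o2 = +3.000 cm.
Lens 2: 1/d_i2 = 1/f₂ − 1/d_o2 = 1/(20.0) − 1/(3.000) = -0.2833, so d_i2 = -3.53 cm.
The final image is virtual, 3.53 cm to the left of lens 2 (overall magnification ≈ -0.27).

3.53 cm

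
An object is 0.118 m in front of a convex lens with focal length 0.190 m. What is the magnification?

1/d_i = 1/f − 1/d_o = 1/(0.1900) − 1/(0.118) = -3.211, so d_i = -0.3114 m.
m = −d_i/d_o = −(-0.3114)/(0.118) = +2.64.
The image is virtual, upright and enlarged, on the same side as the object.

m = +2.64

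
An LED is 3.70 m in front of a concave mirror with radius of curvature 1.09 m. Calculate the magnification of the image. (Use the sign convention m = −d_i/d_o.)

f = R/2 = 1.09/2 = 0.5450 m.
1/d_i = 1/f − 1/d_o = 1/(0.5450) − 1/(3.70) = 1.565, so d_i = 0.6391 m.
m = −d_i/d_o = −(0.6391)/(3.70) = -0.173.
The image is real, inverted and reduced, in front of the mirror.

m = -0.173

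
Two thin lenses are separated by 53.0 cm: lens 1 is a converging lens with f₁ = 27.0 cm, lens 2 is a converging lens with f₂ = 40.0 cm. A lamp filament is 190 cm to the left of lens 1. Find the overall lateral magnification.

Lens 1: 1/d_i1 = 1/(27.0) − 1/(190) = 0.03177, so d_i1 = 31.47 cm; m₁ = −d_i1/d_o1 = -0.1656.
d_o2 = 53.0 − (31.47) = 21.53 cm.
Lens 2: 1/d_i2 = 1/(40.0) − 1/(21.53) = -0.02145, so d_i2 = -46.63 cm; m₂ = −d_i2/d_o2 = +2.166.
m = m₁·m₂ = (-0.1656)(+2.166) = -0.359.

m = -0.359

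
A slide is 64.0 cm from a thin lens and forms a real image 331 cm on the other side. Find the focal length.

f = 53.6 cm (converging)

Real image ⇒ d_i = +331 cm.
1/f = 1/d_o + 1/d_i = 1/(64.0) + 1/(331) = 0.01865, so f = 53.6 cm.
Since f is positive, the thin lens is converging.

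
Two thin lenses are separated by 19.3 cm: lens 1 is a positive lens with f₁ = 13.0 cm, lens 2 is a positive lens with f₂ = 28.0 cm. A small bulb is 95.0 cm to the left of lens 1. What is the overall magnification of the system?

m = -0.187

Lens 1: 1/d_i1 = 1/(13.0) − 1/(95.0) = 0.06640, so d_i1 = 15.06 cm; m₁ = −d_i1/d_o1 = -0.1585.
d_o2 = 19.3 − (15.06) = 4.240 cm.
Lens 2: 1/d_i2 = 1/(28.0) − 1/(4.240) = -0.2001, so d_i2 = -4.997 cm; m₂ = −d_i2/d_o2 = +1.178.
m = m₁·m₂ = (-0.1585)(+1.178) = -0.187.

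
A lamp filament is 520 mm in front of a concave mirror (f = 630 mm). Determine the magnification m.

m = +5.73

1/d_i = 1/f − 1/d_o = 1/(630.0) − 1/(520) = -0.0003358, so d_i = -2978 mm.
m = −d_i/d_o = −(-2978)/(520) = +5.73.
The image is virtual, upright and enlarged, behind the mirror.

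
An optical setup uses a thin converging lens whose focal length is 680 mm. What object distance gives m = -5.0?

816 mm

m = −d_i/d_o ⇒ d_i = −m·d_o.
1/f = 1/d_o + 1/d_i = 1/d_o − 1/(m·d_o) = (1 − 1/m)/d_o, so d_o = f(1 − 1/m) = (680.0)(1 − 1/(-5.0)) = 816 mm.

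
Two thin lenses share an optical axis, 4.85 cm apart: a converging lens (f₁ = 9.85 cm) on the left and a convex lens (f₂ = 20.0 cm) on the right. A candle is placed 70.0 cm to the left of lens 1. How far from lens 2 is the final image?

4.97 cm

Lens 1: 1/d_i1 = 1/f₁ − 1/d_o1 = 1/(9.85) − 1/(70.0) = 0.08724, so d_i1 = 11.46 cm.
The intermediate image is 11.46 cm to the right of lens 1, which lies 6.610 cm to the right of lens 2 — a virtual object — so d_o2 = −6.610 cm.
Lens 2: 1/d_i2 = 1/f₂ − 1/d_o2 = 1/(20.0) − 1/(-6.610) = 0.2013, so d_i2 = 4.97 cm.
The final image is real, 4.97 cm to the right of lens 2 (overall magnification ≈ -0.12).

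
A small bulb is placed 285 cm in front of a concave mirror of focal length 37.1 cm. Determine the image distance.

Mirror equation: 1/s_i = 1/f − 1/s_o = 1/(37.10) − 1/(285) = 0.02695 − 0.003509 = 0.02345, so s_i = 42.7 cm.
The image is real, inverted and reduced, in front of the mirror.

42.7 cm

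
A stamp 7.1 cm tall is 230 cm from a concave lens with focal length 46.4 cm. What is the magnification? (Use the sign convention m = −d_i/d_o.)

For a concave lens, f = -46.4 cm.
1/d_i = 1/f − 1/d_o = 1/(-46.40) − 1/(230) = -0.02590, so d_i = -38.61 cm.
m = −d_i/d_o = −(-38.61)/(230) = +0.168.
The image is virtual, upright and reduced, on the same side as the object.

m = +0.168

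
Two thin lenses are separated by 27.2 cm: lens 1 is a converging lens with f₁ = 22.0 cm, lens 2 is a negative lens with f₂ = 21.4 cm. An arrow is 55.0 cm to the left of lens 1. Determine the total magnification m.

Lens 1: 1/d_i1 = 1/(22.0) − 1/(55.0) = 0.02727, so d_i1 = 36.67 cm; m₁ = −d_i1/d_o1 = -0.6667.
d_o2 = 27.2 − (36.67) = -9.470 cm (virtual object).
f₂ = −21.4 cm (diverging).
Lens 2: 1/d_i2 = 1/(-21.4) − 1/(-9.470) = 0.05887, so d_i2 = 16.99 cm; m₂ = −d_i2/d_o2 = +1.794.
m = m₁·m₂ = (-0.6667)(+1.794) = -1.20.

m = -1.20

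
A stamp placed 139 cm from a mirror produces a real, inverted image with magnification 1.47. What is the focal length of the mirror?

m = −d_i/d_o ⇒ d_i = −m·d_o = −(-1.47)·(139) = 204.3 cm.
1/f = 1/d_o + 1/d_i = 1/(139) + 1/(204.3) = 0.01209, so f = 82.7 cm.
Since f is positive, the mirror is concave.

f = 82.7 cm (concave)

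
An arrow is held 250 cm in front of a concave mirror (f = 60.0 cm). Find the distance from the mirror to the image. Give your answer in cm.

78.9 cm

Mirror equation: 1/s_i = 1/f − 1/s_o = 1/(60.00) − 1/(250) = 0.01667 − 0.004000 = 0.01267, so s_i = 78.9 cm.
The image is real, inverted and reduced, in front of the mirror.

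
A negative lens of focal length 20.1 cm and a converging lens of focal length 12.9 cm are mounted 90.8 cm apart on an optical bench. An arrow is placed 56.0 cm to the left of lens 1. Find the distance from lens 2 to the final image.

Lens 1 is diverging, so f₁ = −20.1 cm.
Lens 1: 1/d_i1 = 1/f₁ − 1/d_o1 = 1/(-20.1) − 1/(56.0) = -0.06761, so d_i1 = -14.79 cm.
The intermediate image is 14.79 cm to the left of lens 1 (virtual), which is 90.8 − (-14.79) = 105.6 cm to the left of lens 2, so d_o2 = +105.6 cm.
Lens 2: 1/d_i2 = 1/f₂ − 1/d_o2 = 1/(12.9) − 1/(105.6) = 0.06805, so d_i2 = 14.7 cm.
The final image is real, 14.7 cm to the right of lens 2 (overall magnification ≈ -0.037).

14.7 cm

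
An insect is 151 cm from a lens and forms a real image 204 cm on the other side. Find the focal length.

f = 86.8 cm (converging)

Real image ⇒ d_i = +204 cm.
1/f = 1/d_o + 1/d_i = 1/(151) + 1/(204) = 0.01152, so f = 86.8 cm.
Since f is positive, the lens is converging.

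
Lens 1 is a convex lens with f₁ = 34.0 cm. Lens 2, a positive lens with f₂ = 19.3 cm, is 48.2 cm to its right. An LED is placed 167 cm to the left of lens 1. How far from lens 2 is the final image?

7.71 cm

Lens 1: 1/d_i1 = 1/f₁ − 1/d_o1 = 1/(34.0) − 1/(167) = 0.02342, so d_i1 = 42.69 cm.
The intermediate image is 42.69 cm to the right of lens 1, which is 48.2 − (42.69) = 5.510 cm to the left of lens 2, so d_o2 = +5.510 cm.
Lens 2: 1/d_i2 = 1/f₂ − 1/d_o2 = 1/(19.3) − 1/(5.510) = -0.1297, so d_i2 = -7.71 cm.
The final image is virtual, 7.71 cm to the left of lens 2 (overall magnification ≈ -0.36).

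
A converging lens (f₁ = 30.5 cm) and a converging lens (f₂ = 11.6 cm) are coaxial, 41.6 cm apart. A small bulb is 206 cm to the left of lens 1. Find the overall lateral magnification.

m = -0.348

Lens 1: 1/d_i1 = 1/(30.5) − 1/(206) = 0.02793, so d_i1 = 35.80 cm; m₁ = −d_i1/d_o1 = -0.1738.
d_o2 = 41.6 − (35.80) = 5.800 cm.
Lens 2: 1/d_i2 = 1/(11.6) − 1/(5.800) = -0.08621, so d_i2 = -11.60 cm; m₂ = −d_i2/d_o2 = +2.000.
m = m₁·m₂ = (-0.1738)(+2.000) = -0.348.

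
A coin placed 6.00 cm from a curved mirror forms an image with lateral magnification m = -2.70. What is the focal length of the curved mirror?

f = 4.38 cm (concave)

m = −d_i/d_o ⇒ d_i = −m·d_o = −(-2.70)·(6.00) = 16.20 cm.
1/f = 1/d_o + 1/d_i = 1/(6.00) + 1/(16.20) = 0.2284, so f = 4.38 cm.
Since f is positive, the curved mirror is concave.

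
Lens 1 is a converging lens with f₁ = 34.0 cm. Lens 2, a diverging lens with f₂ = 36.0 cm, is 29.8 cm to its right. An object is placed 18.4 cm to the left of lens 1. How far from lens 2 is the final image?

Lens 1: 1/d_i1 = 1/f₁ − 1/d_o1 = 1/(34.0) − 1/(18.4) = -0.02494, so d_i1 = -40.10 cm.
The intermediate image is 40.10 cm to the left of lens 1 (virtual), which is 29.8 − (-40.10) = 69.90 cm to the left of lens 2, so d_o2 = +69.90 cm.
Lens 2 is diverging, so f₂ = −36.0 cm.
Lens 2: 1/d_i2 = 1/f₂ − 1/d_o2 = 1/(-36.0) − 1/(69.90) = -0.04208, so d_i2 = -23.8 cm.
The final image is virtual, 23.8 cm to the left of lens 2 (overall magnification ≈ 0.74).

23.8 cm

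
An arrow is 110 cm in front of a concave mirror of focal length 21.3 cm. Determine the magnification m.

m = -0.240

1/d_i = 1/f − 1/d_o = 1/(21.30) − 1/(110) = 0.03786, so d_i = 26.41 cm.
m = −d_i/d_o = −(26.41)/(110) = -0.240.
The image is real, inverted and reduced, in front of the mirror.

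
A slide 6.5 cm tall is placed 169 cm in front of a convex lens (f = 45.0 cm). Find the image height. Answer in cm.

1/d_i = 1/f − 1/d_o = 1/(45.00) − 1/(169) = 0.01631, so d_i = 61.33 cm.
m = −d_i/d_o = -0.3629.
|h_i| = |m|·h_o = 0.3629 × 6.5 = 2.36 cm. The image is real, inverted and reduced, on the far side of the lens.

2.36 cm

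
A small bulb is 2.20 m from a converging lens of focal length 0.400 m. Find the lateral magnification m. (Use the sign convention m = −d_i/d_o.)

m = -0.222

1/d_i = 1/f − 1/d_o = 1/(0.4000) − 1/(2.20) = 2.045, so d_i = 0.4889 m.
m = −d_i/d_o = −(0.4889)/(2.20) = -0.222.
The image is real, inverted and reduced, on the far side of the lens.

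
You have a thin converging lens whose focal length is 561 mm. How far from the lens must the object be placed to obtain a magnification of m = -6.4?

649 mm

m = −d_i/d_o ⇒ d_i = −m·d_o.
1/f = 1/d_o + 1/d_i = 1/d_o − 1/(m·d_o) = (1 − 1/m)/d_o, so d_o = f(1 − 1/m) = (561.0)(1 − 1/(-6.4)) = 649 mm.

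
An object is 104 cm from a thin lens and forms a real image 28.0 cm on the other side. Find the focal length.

Real image ⇒ d_i = +28.0 cm.
1/f = 1/d_o + 1/d_i = 1/(104) + 1/(28.0) = 0.04533, so f = 22.1 cm.
Since f is positive, the thin lens is converging.

f = 22.1 cm (converging)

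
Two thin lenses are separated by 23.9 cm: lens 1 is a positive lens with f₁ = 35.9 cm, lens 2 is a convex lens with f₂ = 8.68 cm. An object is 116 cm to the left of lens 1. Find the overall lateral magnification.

Lens 1: 1/d_i1 = 1/(35.9) − 1/(116) = 0.01923, so d_i1 = 51.99 cm; m₁ = −d_i1/d_o1 = -0.4482.
d_o2 = 23.9 − (51.99) = -28.09 cm (virtual object).
Lens 2: 1/d_i2 = 1/(8.68) − 1/(-28.09) = 0.1508, so d_i2 = 6.631 cm; m₂ = −d_i2/d_o2 = +0.2361.
m = m₁·m₂ = (-0.4482)(+0.2361) = -0.106.

m = -0.106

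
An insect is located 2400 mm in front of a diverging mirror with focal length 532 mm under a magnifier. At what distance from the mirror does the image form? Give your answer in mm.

For a diverging mirror, f = -532 mm.
Mirror equation: 1/d_i = 1/f − 1/d_o = 1/(-532.0) − 1/(2400) = -0.001880 − 0.0004167 = -0.002296, so d_i = -435 mm.
The image is virtual, upright and reduced, behind the mirror.

435 mm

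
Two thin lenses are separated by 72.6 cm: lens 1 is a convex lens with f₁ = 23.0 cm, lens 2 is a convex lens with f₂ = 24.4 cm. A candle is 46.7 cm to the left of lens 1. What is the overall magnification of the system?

m = +8.22

Lens 1: 1/d_i1 = 1/(23.0) − 1/(46.7) = 0.02206, so d_i1 = 45.32 cm; m₁ = −d_i1/d_o1 = -0.9704.
d_o2 = 72.6 − (45.32) = 27.28 cm.
Lens 2: 1/d_i2 = 1/(24.4) − 1/(27.28) = 0.004327, so d_i2 = 231.1 cm; m₂ = −d_i2/d_o2 = -8.472.
m = m₁·m₂ = (-0.9704)(-8.472) = +8.22.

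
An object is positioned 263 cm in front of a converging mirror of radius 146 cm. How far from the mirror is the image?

101 cm

f = R/2 = 146/2 = 73.00 cm.
Mirror equation: 1/d_i = 1/f − 1/d_o = 1/(73.00) − 1/(263) = 0.01370 − 0.003802 = 0.009896, so d_i = 101 cm.
The image is real, inverted and reduced, in front of the mirror.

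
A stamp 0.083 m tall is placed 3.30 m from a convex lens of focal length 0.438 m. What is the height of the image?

1/d_i = 1/f − 1/d_o = 1/(0.4380) − 1/(3.30) = 1.980, so d_i = 0.5050 m.
m = −d_i/d_o = -0.1530.
|h_i| = |m|·h_o = 0.1530 × 0.083 = 0.0127 m. The image is real, inverted and reduced, on the far side of the lens.

0.0127 m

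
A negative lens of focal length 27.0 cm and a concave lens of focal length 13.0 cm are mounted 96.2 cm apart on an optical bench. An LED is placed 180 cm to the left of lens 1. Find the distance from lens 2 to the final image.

Lens 1 is diverging, so f₁ = −27.0 cm.
Lens 1: 1/d_i1 = 1/f₁ − 1/d_o1 = 1/(-27.0) − 1/(180) = -0.04259, so d_i1 = -23.48 cm.
The intermediate image is 23.48 cm to the left of lens 1 (virtual), which is 96.2 − (-23.48) = 119.7 cm to the left of lens 2, so d_o2 = +119.7 cm.
Lens 2 is diverging, so f₂ = −13.0 cm.
Lens 2: 1/d_i2 = 1/f₂ − 1/d_o2 = 1/(-13.0) − 1/(119.7) = -0.08528, so d_i2 = -11.7 cm.
The final image is virtual, 11.7 cm to the left of lens 2 (overall magnification ≈ 0.013).

11.7 cm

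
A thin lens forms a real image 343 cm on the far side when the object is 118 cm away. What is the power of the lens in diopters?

d_i = +343 cm.
1/f = 1/d_o + 1/d_i = 1/(118) + 1/(343) = 0.01139 cm⁻¹.
f = 87.80 cm = 0.8780 m, so P = 1/f = +1.14 D.

P = +1.14 D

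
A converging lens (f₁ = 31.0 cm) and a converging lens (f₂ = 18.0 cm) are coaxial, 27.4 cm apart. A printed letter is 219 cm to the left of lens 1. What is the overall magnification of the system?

m = -0.111

Lens 1: 1/d_i1 = 1/(31.0) − 1/(219) = 0.02769, so d_i1 = 36.11 cm; m₁ = −d_i1/d_o1 = -0.1649.
d_o2 = 27.4 − (36.11) = -8.710 cm (virtual object).
Lens 2: 1/d_i2 = 1/(18.0) − 1/(-8.710) = 0.1704, so d_i2 = 5.870 cm; m₂ = −d_i2/d_o2 = +0.6739.
m = m₁·m₂ = (-0.1649)(+0.6739) = -0.111.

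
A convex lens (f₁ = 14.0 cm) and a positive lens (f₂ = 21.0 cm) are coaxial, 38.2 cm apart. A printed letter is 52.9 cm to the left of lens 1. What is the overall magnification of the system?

m = -4.11

Lens 1: 1/d_i1 = 1/(14.0) − 1/(52.9) = 0.05252, so d_i1 = 19.04 cm; m₁ = −d_i1/d_o1 = -0.3599.
d_o2 = 38.2 − (19.04) = 19.16 cm.
Lens 2: 1/d_i2 = 1/(21.0) − 1/(19.16) = -0.004573, so d_i2 = -218.7 cm; m₂ = −d_i2/d_o2 = +11.41.
m = m₁·m₂ = (-0.3599)(+11.41) = -4.11.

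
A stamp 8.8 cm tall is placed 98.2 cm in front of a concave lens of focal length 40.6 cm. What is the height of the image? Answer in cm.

2.57 cm

For a concave lens, f = -40.6 cm.
1/d_i = 1/f − 1/d_o = 1/(-40.60) − 1/(98.2) = -0.03481, so d_i = -28.72 cm.
m = −d_i/d_o = +0.2925.
|h_i| = |m|·h_o = 0.2925 × 8.8 = 2.57 cm. The image is virtual, upright and reduced, on the same side as the object.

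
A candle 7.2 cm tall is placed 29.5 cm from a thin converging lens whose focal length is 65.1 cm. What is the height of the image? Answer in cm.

1/d_i = 1/f − 1/d_o = 1/(65.10) − 1/(29.5) = -0.01854, so d_i = -53.95 cm.
m = −d_i/d_o = +1.829.
|h_i| = |m|·h_o = 1.829 × 7.2 = 13.2 cm. The image is virtual, upright and enlarged, on the same side as the object.

13.2 cm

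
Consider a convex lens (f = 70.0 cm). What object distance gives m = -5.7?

m = −d_i/d_o ⇒ d_i = −m·d_o.
1/f = 1/d_o + 1/d_i = 1/d_o − 1/(m·d_o) = (1 − 1/m)/d_o, so d_o = f(1 − 1/m) = (70.00)(1 − 1/(-5.7)) = 82.3 cm.

82.3 cm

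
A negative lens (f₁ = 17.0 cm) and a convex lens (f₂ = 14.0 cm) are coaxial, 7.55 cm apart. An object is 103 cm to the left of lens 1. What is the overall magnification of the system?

m = -0.244

f₁ = −17.0 cm (diverging).
Lens 1: 1/d_i1 = 1/(-17.0) − 1/(103) = -0.06853, so d_i1 = -14.59 cm; m₁ = −d_i1/d_o1 = +0.1417.
d_o2 = 7.55 − (-14.59) = 22.14 cm.
Lens 2: 1/d_i2 = 1/(14.0) − 1/(22.14) = 0.02626, so d_i2 = 38.08 cm; m₂ = −d_i2/d_o2 = -1.720.
m = m₁·m₂ = (+0.1417)(-1.720) = -0.244.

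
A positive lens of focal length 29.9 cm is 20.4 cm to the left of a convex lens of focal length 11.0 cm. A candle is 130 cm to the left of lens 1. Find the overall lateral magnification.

Lens 1: 1/d_i1 = 1/(29.9) − 1/(130) = 0.02575, so d_i1 = 38.83 cm; m₁ = −d_i1/d_o1 = -0.2987.
d_o2 = 20.4 − (38.83) = -18.43 cm (virtual object).
Lens 2: 1/d_i2 = 1/(11.0) − 1/(-18.43) = 0.1452, so d_i2 = 6.889 cm; m₂ = −d_i2/d_o2 = +0.3738.
m = m₁·m₂ = (-0.2987)(+0.3738) = -0.112.

m = -0.112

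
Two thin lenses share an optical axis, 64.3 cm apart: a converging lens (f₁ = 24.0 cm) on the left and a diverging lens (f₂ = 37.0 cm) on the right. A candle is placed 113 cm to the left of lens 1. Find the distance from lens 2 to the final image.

17.7 cm

Lens 1: 1/d_i1 = 1/f₁ − 1/d_o1 = 1/(24.0) − 1/(113) = 0.03282, so d_i1 = 30.47 cm.
The intermediate image is 30.47 cm to the right of lens 1, which is 64.3 − (30.47) = 33.83 cm to the left of lens 2, so d_o2 = +33.83 cm.
Lens 2 is diverging, so f₂ = −37.0 cm.
Lens 2: 1/d_i2 = 1/f₂ − 1/d_o2 = 1/(-37.0) − 1/(33.83) = -0.05659, so d_i2 = -17.7 cm.
The final image is virtual, 17.7 cm to the left of lens 2 (overall magnification ≈ -0.14).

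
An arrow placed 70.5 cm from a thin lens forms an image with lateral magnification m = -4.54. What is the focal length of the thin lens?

f = 57.8 cm (converging)

m = −d_i/d_o ⇒ d_i = −m·d_o = −(-4.54)·(70.5) = 320.1 cm.
1/f = 1/d_o + 1/d_i = 1/(70.5) + 1/(320.1) = 0.01731, so f = 57.8 cm.
Since f is positive, the thin lens is converging.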